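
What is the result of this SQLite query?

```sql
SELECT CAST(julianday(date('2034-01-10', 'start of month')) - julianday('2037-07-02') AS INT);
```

-1278

`start of month` rewinds 2034-01-10 to 2034-01-01.
30 days remain in January 2034 after the 1st (31 − 1).
Full months from February 2034 through June 2037 contribute their day counts.
Then 2 days into July 2037.
Total: 30 + 28 + 31 + 30 + 31 + 30 + 31 + 31 + 30 + 31 + 30 + 31 + 31 + 28 + 31 + 30 + 31 + 30 + 31 + 31 + 30 + 31 + 30 + 31 + 31 + 29 + 31 + 30 + 31 + 30 + 31 + 31 + 30 + 31 + 30 + 31 + 31 + 28 + 31 + 30 + 31 + 30 + 2 = 1278.
The subtraction is earlier − later, so the result is −1278 → -1278.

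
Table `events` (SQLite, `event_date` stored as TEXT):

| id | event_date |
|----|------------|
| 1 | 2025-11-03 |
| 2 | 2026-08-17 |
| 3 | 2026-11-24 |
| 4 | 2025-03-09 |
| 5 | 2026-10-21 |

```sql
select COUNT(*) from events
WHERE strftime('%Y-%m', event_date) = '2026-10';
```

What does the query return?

1

Rows with year-month 2026-10: 2026-10-21 → 1.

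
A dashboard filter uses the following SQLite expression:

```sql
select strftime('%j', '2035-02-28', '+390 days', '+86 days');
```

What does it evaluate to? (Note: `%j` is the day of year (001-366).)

170

First apply '+390 days', '+86 days': 2035-02-28 → 2036-06-18.
Day-of-year for 2036-06-18: days since 2036-01-01 inclusive = 170, zero-padded to 170.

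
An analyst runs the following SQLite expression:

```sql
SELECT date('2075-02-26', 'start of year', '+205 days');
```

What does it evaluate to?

2075-07-25

`start of year` rewinds 2075-02-26 to 2075-01-01.
Applying '+205 days' to 2075-01-01: counting 205 days forward gives 2075-07-25.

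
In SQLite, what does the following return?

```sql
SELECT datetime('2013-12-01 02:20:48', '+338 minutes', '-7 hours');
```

2013-12-01 00:58:48

338 minutes = 5h 38m; +338 minutes from 2013-12-01 02:20:48 is 2013-12-01 07:58:48.
-7 hours from 2013-12-01 07:58:48 is 2013-12-01 00:58:48.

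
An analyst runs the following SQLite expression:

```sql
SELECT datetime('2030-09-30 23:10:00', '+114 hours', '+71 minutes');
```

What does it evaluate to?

+114 hours from 2030-09-30 23:10:00 is 2030-10-05 17:10:00 (crosses midnight).
71 minutes = 1h 11m; +71 minutes from 2030-10-05 17:10:00 is 2030-10-05 18:21:00.

2030-10-05 18:21:00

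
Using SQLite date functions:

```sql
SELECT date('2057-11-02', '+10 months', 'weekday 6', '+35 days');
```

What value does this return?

2058-10-12

Adding +10 months to 2057-11-02 gives 2058-09-02.
`weekday 6` advances to the next Saturday; 2058-09-02 is a Monday, so it moves forward to 2058-09-07.
September 2058 has 30 days; 23 remain after the 7th, so 24 days reach 2058-10-01.
Advancing 11 more days within October lands on 2058-10-12.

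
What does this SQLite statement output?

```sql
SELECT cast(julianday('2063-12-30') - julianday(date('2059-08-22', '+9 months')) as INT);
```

Adding +9 months to 2059-08-22 gives 2060-05-22.
9 days remain in May 2060 after the 22nd (31 − 22).
Full months from June 2060 through November 2063 contribute their day counts.
Then 30 days into December 2063.
Total: 9 + 30 + 31 + 31 + 30 + 31 + 30 + 31 + 31 + 28 + 31 + 30 + 31 + 30 + 31 + 31 + 30 + 31 + 30 + 31 + 31 + 28 + 31 + 30 + 31 + 30 + 31 + 31 + 30 + 31 + 30 + 31 + 31 + 28 + 31 + 30 + 31 + 30 + 31 + 31 + 30 + 31 + 30 + 30 = 1317.

1317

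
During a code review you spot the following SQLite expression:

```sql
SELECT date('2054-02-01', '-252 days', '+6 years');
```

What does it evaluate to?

Applying '-252 days' to 2054-02-01: counting 252 days back gives 2053-05-25.
Adding +6 years to 2053-05-25 gives 2059-05-25.

2059-05-25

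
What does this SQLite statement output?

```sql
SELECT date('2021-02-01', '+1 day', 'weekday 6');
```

2021-02-06

Advancing 1 more day within February lands on 2021-02-02.
`weekday 6` advances to the next Saturday; 2021-02-02 is a Tuesday, so it moves forward to 2021-02-06.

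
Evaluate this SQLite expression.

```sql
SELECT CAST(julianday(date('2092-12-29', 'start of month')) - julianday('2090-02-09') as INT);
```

1026

`start of month` rewinds 2092-12-29 to 2092-12-01.
19 days remain in February 2090 after the 9th (28 − 9).
Full months from March 2090 through November 2092 contribute their day counts.
Then 1 day into December 2092.
Total: 19 + 31 + 30 + 31 + 30 + 31 + 31 + 30 + 31 + 30 + 31 + 31 + 28 + 31 + 30 + 31 + 30 + 31 + 31 + 30 + 31 + 30 + 31 + 31 + 29 + 31 + 30 + 31 + 30 + 31 + 31 + 30 + 31 + 30 + 1 = 1026.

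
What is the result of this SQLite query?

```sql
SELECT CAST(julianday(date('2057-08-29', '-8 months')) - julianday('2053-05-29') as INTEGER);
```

Adding -8 months to 2057-08-29 gives 2056-12-29.
2 days remain in May 2053 after the 29th (31 − 29).
Full months from June 2053 through November 2056 contribute their day counts.
Then 29 days into December 2056.
Total: 2 + 30 + 31 + 31 + 30 + 31 + 30 + 31 + 31 + 28 + 31 + 30 + 31 + 30 + 31 + 31 + 30 + 31 + 30 + 31 + 31 + 28 + 31 + 30 + 31 + 30 + 31 + 31 + 30 + 31 + 30 + 31 + 31 + 29 + 31 + 30 + 31 + 30 + 31 + 31 + 30 + 31 + 30 + 29 = 1310.

1310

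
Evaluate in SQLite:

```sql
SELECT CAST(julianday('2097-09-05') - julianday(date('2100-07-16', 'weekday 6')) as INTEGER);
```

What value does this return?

`weekday 6` advances to the next Saturday; 2100-07-16 is a Friday, so it moves forward to 2100-07-17.
25 days remain in September 2097 after the 5th (30 − 5).
Full months from October 2097 through June 2100 contribute their day counts.
Then 17 days into July 2100.
Total: 25 + 31 + 30 + 31 + 31 + 28 + 31 + 30 + 31 + 30 + 31 + 31 + 30 + 31 + 30 + 31 + 31 + 28 + 31 + 30 + 31 + 30 + 31 + 31 + 30 + 31 + 30 + 31 + 31 + 28 + 31 + 30 + 31 + 30 + 17 = 1045.
The subtraction is earlier − later, so the result is −1045 → -1045.

-1045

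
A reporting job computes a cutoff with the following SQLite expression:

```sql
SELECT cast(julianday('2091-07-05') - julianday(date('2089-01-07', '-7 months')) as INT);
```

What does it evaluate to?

1123

Adding -7 months to 2089-01-07 gives 2088-06-07.
23 days remain in June 2088 after the 7th (30 − 7).
Full months from July 2088 through June 2091 contribute their day counts.
Then 5 days into July 2091.
Total: 23 + 31 + 31 + 30 + 31 + 30 + 31 + 31 + 28 + 31 + 30 + 31 + 30 + 31 + 31 + 30 + 31 + 30 + 31 + 31 + 28 + 31 + 30 + 31 + 30 + 31 + 31 + 30 + 31 + 30 + 31 + 31 + 28 + 31 + 30 + 31 + 30 + 5 = 1123.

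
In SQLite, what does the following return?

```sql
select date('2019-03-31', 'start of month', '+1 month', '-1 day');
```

2019-03-31

`start of month` rewinds 2019-03-31 to 2019-03-01.
Adding +1 month to 2019-03-01 gives 2019-04-01.
Going back 1 day from 2019-04-01 reaches 2019-03-31 (last day of March, 31 days).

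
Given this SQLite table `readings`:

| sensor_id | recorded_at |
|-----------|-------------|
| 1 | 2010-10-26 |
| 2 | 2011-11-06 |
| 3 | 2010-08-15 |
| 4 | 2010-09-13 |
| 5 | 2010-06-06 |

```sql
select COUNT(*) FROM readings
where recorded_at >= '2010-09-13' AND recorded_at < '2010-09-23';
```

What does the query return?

1

Rows in [2010-09-13, 2010-09-23): 2010-09-13 → 1 row.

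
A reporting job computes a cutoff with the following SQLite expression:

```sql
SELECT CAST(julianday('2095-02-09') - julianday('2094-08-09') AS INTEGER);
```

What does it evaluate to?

184

22 days remain in August 2094 after the 9th (31 − 9).
September 2094: 30 days.
October 2094: 31 days.
November 2094: 30 days.
December 2094: 31 days.
January 2095: 31 days.
Then 9 days into February 2095.
Total: 22 + 30 + 31 + 30 + 31 + 31 + 9 = 184.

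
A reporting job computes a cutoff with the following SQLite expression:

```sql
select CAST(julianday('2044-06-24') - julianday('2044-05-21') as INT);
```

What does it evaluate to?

34

10 days remain in May 2044 after the 21st (31 − 21).
Then 24 days into June 2044.
Total: 10 + 24 = 34.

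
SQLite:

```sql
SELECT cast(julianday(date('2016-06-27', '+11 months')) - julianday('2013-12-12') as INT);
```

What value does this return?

Adding +11 months to 2016-06-27 gives 2017-05-27.
19 days remain in December 2013 after the 12th (31 − 12).
Full months from January 2014 through April 2017 contribute their day counts.
Then 27 days into May 2017.
Total: 19 + 31 + 28 + 31 + 30 + 31 + 30 + 31 + 31 + 30 + 31 + 30 + 31 + 31 + 28 + 31 + 30 + 31 + 30 + 31 + 31 + 30 + 31 + 30 + 31 + 31 + 29 + 31 + 30 + 31 + 30 + 31 + 31 + 30 + 31 + 30 + 31 + 31 + 28 + 31 + 30 + 27 = 1262.

1262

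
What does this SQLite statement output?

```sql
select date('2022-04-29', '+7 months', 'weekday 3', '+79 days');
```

2023-02-17

Adding +7 months to 2022-04-29 gives 2022-11-29.
`weekday 3` advances to the next Wednesday; 2022-11-29 is a Tuesday, so it moves forward to 2022-11-30.
Applying '+79 days' to 2022-11-30: counting 79 days forward gives 2023-02-17.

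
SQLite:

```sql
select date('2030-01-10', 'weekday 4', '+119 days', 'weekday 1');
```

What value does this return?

2030-05-13

`weekday 4` advances to the next Thursday; 2030-01-10 is already a Thursday, so it stays at 2030-01-10.
Applying '+119 days' to 2030-01-10: counting 119 days forward gives 2030-05-09.
`weekday 1` advances to the next Monday; 2030-05-09 is a Thursday, so it moves forward to 2030-05-13.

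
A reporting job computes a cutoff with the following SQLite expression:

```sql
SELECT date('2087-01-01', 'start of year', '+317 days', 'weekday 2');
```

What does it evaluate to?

`start of year` rewinds 2087-01-01 to 2087-01-01.
Applying '+317 days' to 2087-01-01: counting 317 days forward gives 2087-11-14.
`weekday 2` advances to the next Tuesday; 2087-11-14 is a Friday, so it moves forward to 2087-11-18.

2087-11-18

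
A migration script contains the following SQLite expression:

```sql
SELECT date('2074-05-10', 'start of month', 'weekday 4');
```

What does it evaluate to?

2074-05-03

`start of month` rewinds 2074-05-10 to 2074-05-01.
`weekday 4` advances to the next Thursday; 2074-05-01 is a Tuesday, so it moves forward to 2074-05-03.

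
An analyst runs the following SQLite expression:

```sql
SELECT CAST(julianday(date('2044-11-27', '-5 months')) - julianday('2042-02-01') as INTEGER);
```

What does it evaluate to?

Adding -5 months to 2044-11-27 gives 2044-06-27.
27 days remain in February 2042 after the 1st (28 − 1).
Full months from March 2042 through May 2044 contribute their day counts.
Then 27 days into June 2044.
Total: 27 + 31 + 30 + 31 + 30 + 31 + 31 + 30 + 31 + 30 + 31 + 31 + 28 + 31 + 30 + 31 + 30 + 31 + 31 + 30 + 31 + 30 + 31 + 31 + 29 + 31 + 30 + 31 + 27 = 877.

877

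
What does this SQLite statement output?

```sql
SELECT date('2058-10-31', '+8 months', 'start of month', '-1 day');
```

2059-06-30

Adding +8 months to 2058-10-31 targets 2059-06-31. June 2059 has only 30 days, so SQLite normalizes the 1-day overflow forward to 2059-07-01.
`start of month` rewinds 2059-07-01 to 2059-07-01.
Going back 1 day from 2059-07-01 reaches 2059-06-30 (last day of June, 30 days).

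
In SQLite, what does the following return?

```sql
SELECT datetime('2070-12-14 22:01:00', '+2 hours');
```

+2 hours from 2070-12-14 22:01:00 is 2070-12-15 00:01:00 (crosses midnight).

2070-12-15 00:01:00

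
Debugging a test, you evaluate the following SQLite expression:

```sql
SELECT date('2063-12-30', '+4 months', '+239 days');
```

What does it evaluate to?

Adding +4 months to 2063-12-30 gives 2064-04-30.
Applying '+239 days' to 2064-04-30: counting 239 days forward gives 2064-12-25.

2064-12-25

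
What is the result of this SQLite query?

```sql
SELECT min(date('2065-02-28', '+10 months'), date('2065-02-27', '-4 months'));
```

date('2065-02-28', '+10 months') → 2065-12-28.
date('2065-02-27', '-4 months') → 2064-10-27.
Earlier of the two is 2064-10-27.

2064-10-27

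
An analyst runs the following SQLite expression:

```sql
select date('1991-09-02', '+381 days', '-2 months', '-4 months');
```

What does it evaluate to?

Applying '+381 days' to 1991-09-02: counting 381 days forward gives 1992-09-17.
Adding -2 months to 1992-09-17 gives 1992-07-17.
Adding -4 months to 1992-07-17 gives 1992-03-17.

1992-03-17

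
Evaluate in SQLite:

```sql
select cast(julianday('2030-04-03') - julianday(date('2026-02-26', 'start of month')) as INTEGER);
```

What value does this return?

`start of month` rewinds 2026-02-26 to 2026-02-01.
27 days remain in February 2026 after the 1st (28 − 1).
Full months from March 2026 through March 2030 contribute their day counts.
Then 3 days into April 2030.
Total: 27 + 31 + 30 + 31 + 30 + 31 + 31 + 30 + 31 + 30 + 31 + 31 + 28 + 31 + 30 + 31 + 30 + 31 + 31 + 30 + 31 + 30 + 31 + 31 + 29 + 31 + 30 + 31 + 30 + 31 + 31 + 30 + 31 + 30 + 31 + 31 + 28 + 31 + 30 + 31 + 30 + 31 + 31 + 30 + 31 + 30 + 31 + 31 + 28 + 31 + 3 = 1522.

1522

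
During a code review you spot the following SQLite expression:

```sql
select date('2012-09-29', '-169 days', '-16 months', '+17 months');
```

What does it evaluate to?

2012-05-13

Applying '-169 days' to 2012-09-29: counting 169 days back gives 2012-04-13.
Adding -16 months to 2012-04-13 gives 2010-12-13.
Adding +17 months to 2010-12-13 gives 2012-05-13.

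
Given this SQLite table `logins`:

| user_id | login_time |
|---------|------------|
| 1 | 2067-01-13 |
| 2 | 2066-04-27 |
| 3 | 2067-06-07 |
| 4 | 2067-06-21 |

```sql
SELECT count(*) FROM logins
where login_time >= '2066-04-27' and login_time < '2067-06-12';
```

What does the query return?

Rows in [2066-04-27, 2067-06-12): 2067-01-13, 2066-04-27, 2067-06-07 → 3 rows.

3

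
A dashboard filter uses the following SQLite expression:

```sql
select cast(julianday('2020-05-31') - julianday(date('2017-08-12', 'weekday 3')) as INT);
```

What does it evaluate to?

1019

`weekday 3` advances to the next Wednesday; 2017-08-12 is a Saturday, so it moves forward to 2017-08-16.
15 days remain in August 2017 after the 16th (31 − 16).
Full months from September 2017 through April 2020 contribute their day counts.
Then 31 days into May 2020.
Total: 15 + 30 + 31 + 30 + 31 + 31 + 28 + 31 + 30 + 31 + 30 + 31 + 31 + 30 + 31 + 30 + 31 + 31 + 28 + 31 + 30 + 31 + 30 + 31 + 31 + 30 + 31 + 30 + 31 + 31 + 29 + 31 + 30 + 31 = 1019.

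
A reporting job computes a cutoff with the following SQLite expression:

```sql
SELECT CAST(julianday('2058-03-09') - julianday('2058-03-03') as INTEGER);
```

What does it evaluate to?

6

Both dates are in March 2058: 9 − 3 = 6.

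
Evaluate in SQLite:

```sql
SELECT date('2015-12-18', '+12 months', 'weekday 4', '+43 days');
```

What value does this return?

Adding +12 months to 2015-12-18 gives 2016-12-18.
`weekday 4` advances to the next Thursday; 2016-12-18 is a Sunday, so it moves forward to 2016-12-22.
Applying '+43 days' to 2016-12-22: counting 43 days forward gives 2017-02-03.

2017-02-03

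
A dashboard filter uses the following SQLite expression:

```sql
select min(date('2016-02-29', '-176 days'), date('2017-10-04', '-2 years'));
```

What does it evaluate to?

2015-09-06

date('2016-02-29', '-176 days') → 2015-09-06.
date('2017-10-04', '-2 years') → 2015-10-04.
Earlier of the two is 2015-09-06.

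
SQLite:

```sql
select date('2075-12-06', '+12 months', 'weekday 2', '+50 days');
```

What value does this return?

2077-01-27

Adding +12 months to 2075-12-06 gives 2076-12-06.
`weekday 2` advances to the next Tuesday; 2076-12-06 is a Sunday, so it moves forward to 2076-12-08.
Applying '+50 days' to 2076-12-08: counting 50 days forward gives 2077-01-27.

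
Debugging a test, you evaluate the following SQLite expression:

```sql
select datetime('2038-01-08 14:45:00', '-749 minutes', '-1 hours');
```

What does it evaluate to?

749 minutes = 12h 29m; -749 minutes from 2038-01-08 14:45:00 is 2038-01-08 02:16:00.
-1 hours from 2038-01-08 02:16:00 is 2038-01-08 01:16:00.

2038-01-08 01:16:00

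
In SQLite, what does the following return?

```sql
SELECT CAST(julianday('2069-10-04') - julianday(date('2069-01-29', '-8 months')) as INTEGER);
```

493

Adding -8 months to 2069-01-29 gives 2068-05-29.
2 days remain in May 2068 after the 29th (31 − 29).
Full months from June 2068 through September 2069 contribute their day counts.
Then 4 days into October 2069.
Total: 2 + 30 + 31 + 31 + 30 + 31 + 30 + 31 + 31 + 28 + 31 + 30 + 31 + 30 + 31 + 31 + 30 + 4 = 493.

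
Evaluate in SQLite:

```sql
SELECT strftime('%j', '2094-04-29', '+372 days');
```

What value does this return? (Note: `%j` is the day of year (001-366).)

First apply '+372 days': 2094-04-29 → 2095-05-06.
Day-of-year for 2095-05-06: days since 2095-01-01 inclusive = 126, zero-padded to 126.

126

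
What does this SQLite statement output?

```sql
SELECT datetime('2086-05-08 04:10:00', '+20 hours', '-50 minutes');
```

+20 hours from 2086-05-08 04:10:00 is 2086-05-09 00:10:00 (crosses midnight).
-50 minutes from 2086-05-09 00:10:00 is 2086-05-08 23:20:00.

2086-05-08 23:20:00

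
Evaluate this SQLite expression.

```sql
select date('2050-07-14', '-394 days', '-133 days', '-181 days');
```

Applying '-394 days' to 2050-07-14: counting 394 days back gives 2049-06-15.
Applying '-133 days' to 2049-06-15: counting 133 days back gives 2049-02-02.
Applying '-181 days' to 2049-02-02: counting 181 days back gives 2048-08-05.

2048-08-05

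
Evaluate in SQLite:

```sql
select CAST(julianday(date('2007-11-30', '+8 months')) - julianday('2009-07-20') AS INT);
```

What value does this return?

Adding +8 months to 2007-11-30 gives 2008-07-30.
1 day remains in July 2008 after the 30th (31 − 30).
Full months from August 2008 through June 2009 contribute their day counts.
Then 20 days into July 2009.
Total: 1 + 31 + 30 + 31 + 30 + 31 + 31 + 28 + 31 + 30 + 31 + 30 + 20 = 355.
The subtraction is earlier − later, so the result is −355 → -355.

-355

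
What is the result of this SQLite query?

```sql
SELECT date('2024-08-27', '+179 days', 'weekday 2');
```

Applying '+179 days' to 2024-08-27: counting 179 days forward gives 2025-02-22.
`weekday 2` advances to the next Tuesday; 2025-02-22 is a Saturday, so it moves forward to 2025-02-25.

2025-02-25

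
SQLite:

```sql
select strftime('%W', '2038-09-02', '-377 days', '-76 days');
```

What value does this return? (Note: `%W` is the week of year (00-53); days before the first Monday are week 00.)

22

First apply '-377 days', '-76 days': 2038-09-02 → 2037-06-06.
2037-06-06 is a Saturday. SQLite's %W counts Mondays since the year started; the result is 22.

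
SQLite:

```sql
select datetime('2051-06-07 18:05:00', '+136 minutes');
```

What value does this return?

2051-06-07 20:21:00

136 minutes = 2h 16m; +136 minutes from 2051-06-07 18:05:00 is 2051-06-07 20:21:00.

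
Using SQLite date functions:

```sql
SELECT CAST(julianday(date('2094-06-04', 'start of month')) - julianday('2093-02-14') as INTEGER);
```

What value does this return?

`start of month` rewinds 2094-06-04 to 2094-06-01.
14 days remain in February 2093 after the 14th (28 − 14).
Full months from March 2093 through May 2094 contribute their day counts.
Then 1 day into June 2094.
Total: 14 + 31 + 30 + 31 + 30 + 31 + 31 + 30 + 31 + 30 + 31 + 31 + 28 + 31 + 30 + 31 + 1 = 472.

472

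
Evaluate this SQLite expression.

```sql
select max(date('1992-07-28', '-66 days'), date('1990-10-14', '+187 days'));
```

date('1992-07-28', '-66 days') → 1992-05-23.
date('1990-10-14', '+187 days') → 1991-04-19.
Later of the two is 1992-05-23.

1992-05-23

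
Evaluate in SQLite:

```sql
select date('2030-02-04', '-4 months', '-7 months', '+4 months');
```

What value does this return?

Adding -4 months to 2030-02-04 gives 2029-10-04.
Adding -7 months to 2029-10-04 gives 2029-03-04.
Adding +4 months to 2029-03-04 gives 2029-07-04.

2029-07-04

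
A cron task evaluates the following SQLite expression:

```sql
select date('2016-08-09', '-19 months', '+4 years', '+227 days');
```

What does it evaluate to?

2019-08-24

Adding -19 months to 2016-08-09 gives 2015-01-09.
Adding +4 years to 2015-01-09 gives 2019-01-09.
Applying '+227 days' to 2019-01-09: counting 227 days forward gives 2019-08-24.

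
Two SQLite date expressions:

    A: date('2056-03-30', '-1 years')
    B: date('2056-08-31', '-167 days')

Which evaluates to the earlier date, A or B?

A

A = 2055-03-30.
B = 2056-03-17.
A is earlier.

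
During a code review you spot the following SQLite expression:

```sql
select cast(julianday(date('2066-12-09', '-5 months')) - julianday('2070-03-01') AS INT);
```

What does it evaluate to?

Adding -5 months to 2066-12-09 gives 2066-07-09.
22 days remain in July 2066 after the 9th (31 − 9).
Full months from August 2066 through February 2070 contribute their day counts.
Then 1 day into March 2070.
Total: 22 + 31 + 30 + 31 + 30 + 31 + 31 + 28 + 31 + 30 + 31 + 30 + 31 + 31 + 30 + 31 + 30 + 31 + 31 + 29 + 31 + 30 + 31 + 30 + 31 + 31 + 30 + 31 + 30 + 31 + 31 + 28 + 31 + 30 + 31 + 30 + 31 + 31 + 30 + 31 + 30 + 31 + 31 + 28 + 1 = 1331.
The subtraction is earlier − later, so the result is −1331 → -1331.

-1331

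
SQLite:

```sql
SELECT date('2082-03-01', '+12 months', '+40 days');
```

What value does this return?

2083-04-10

Adding +12 months to 2082-03-01 gives 2083-03-01.
March 2083 has 31 days; 30 remain after the 1st, so 31 days reach 2083-04-01.
Advancing 9 more days within April lands on 2083-04-10.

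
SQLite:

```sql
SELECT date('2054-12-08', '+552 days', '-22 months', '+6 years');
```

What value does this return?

Applying '+552 days' to 2054-12-08: counting 552 days forward gives 2056-06-12.
Adding -22 months to 2056-06-12 gives 2054-08-12.
Adding +6 years to 2054-08-12 gives 2060-08-12.

2060-08-12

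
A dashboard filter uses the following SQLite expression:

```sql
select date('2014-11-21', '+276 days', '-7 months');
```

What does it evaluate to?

2015-01-24

Applying '+276 days' to 2014-11-21: counting 276 days forward gives 2015-08-24.
Adding -7 months to 2015-08-24 gives 2015-01-24.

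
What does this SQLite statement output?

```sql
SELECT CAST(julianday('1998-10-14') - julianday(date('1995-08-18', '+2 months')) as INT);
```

1092

Adding +2 months to 1995-08-18 gives 1995-10-18.
13 days remain in October 1995 after the 18th (31 − 18).
Full months from November 1995 through September 1998 contribute their day counts.
Then 14 days into October 1998.
Total: 13 + 30 + 31 + 31 + 29 + 31 + 30 + 31 + 30 + 31 + 31 + 30 + 31 + 30 + 31 + 31 + 28 + 31 + 30 + 31 + 30 + 31 + 31 + 30 + 31 + 30 + 31 + 31 + 28 + 31 + 30 + 31 + 30 + 31 + 31 + 30 + 14 = 1092.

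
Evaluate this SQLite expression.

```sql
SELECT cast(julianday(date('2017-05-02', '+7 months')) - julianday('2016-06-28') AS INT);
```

522

Adding +7 months to 2017-05-02 gives 2017-12-02.
2 days remain in June 2016 after the 28th (30 − 28).
Full months from July 2016 through November 2017 contribute their day counts.
Then 2 days into December 2017.
Total: 2 + 31 + 31 + 30 + 31 + 30 + 31 + 31 + 28 + 31 + 30 + 31 + 30 + 31 + 31 + 30 + 31 + 30 + 2 = 522.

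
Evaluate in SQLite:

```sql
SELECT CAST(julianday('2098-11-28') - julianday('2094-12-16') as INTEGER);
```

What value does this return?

15 days remain in December 2094 after the 16th (31 − 16).
Full months from January 2095 through October 2098 contribute their day counts.
Then 28 days into November 2098.
Total: 15 + 31 + 28 + 31 + 30 + 31 + 30 + 31 + 31 + 30 + 31 + 30 + 31 + 31 + 29 + 31 + 30 + 31 + 30 + 31 + 31 + 30 + 31 + 30 + 31 + 31 + 28 + 31 + 30 + 31 + 30 + 31 + 31 + 30 + 31 + 30 + 31 + 31 + 28 + 31 + 30 + 31 + 30 + 31 + 31 + 30 + 31 + 28 = 1443.

1443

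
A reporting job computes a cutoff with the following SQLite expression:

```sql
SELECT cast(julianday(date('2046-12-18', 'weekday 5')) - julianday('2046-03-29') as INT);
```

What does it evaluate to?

267

`weekday 5` advances to the next Friday; 2046-12-18 is a Tuesday, so it moves forward to 2046-12-21.
2 days remain in March 2046 after the 29th (31 − 29).
Full months from April 2046 through November 2046 contribute their day counts.
Then 21 days into December 2046.
Total: 2 + 30 + 31 + 30 + 31 + 31 + 30 + 31 + 30 + 21 = 267.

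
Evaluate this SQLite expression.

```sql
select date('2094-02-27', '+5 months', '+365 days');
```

Adding +5 months to 2094-02-27 gives 2094-07-27.
Applying '+365 days' to 2094-07-27: counting 365 days forward gives 2095-07-27.

2095-07-27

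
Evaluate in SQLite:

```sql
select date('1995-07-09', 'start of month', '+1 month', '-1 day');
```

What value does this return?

`start of month` rewinds 1995-07-09 to 1995-07-01.
Adding +1 month to 1995-07-01 gives 1995-08-01.
Going back 1 day from 1995-08-01 reaches 1995-07-31 (last day of July, 31 days).

1995-07-31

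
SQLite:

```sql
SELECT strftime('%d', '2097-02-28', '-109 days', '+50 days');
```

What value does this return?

31

First apply '-109 days', '+50 days': 2097-02-28 → 2096-12-31.
`%d` extracts the 2-digit day of month: 31.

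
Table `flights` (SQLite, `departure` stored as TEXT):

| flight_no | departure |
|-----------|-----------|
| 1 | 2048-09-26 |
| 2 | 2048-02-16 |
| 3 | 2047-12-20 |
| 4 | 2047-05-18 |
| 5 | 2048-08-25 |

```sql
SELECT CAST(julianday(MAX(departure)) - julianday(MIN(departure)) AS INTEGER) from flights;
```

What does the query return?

497

MIN = 2047-05-18, MAX = 2048-09-26.
13 days remain in May 2047 after the 18th (31 − 18).
Full months from June 2047 through August 2048 contribute their day counts.
Then 26 days into September 2048.
Total: 13 + 30 + 31 + 31 + 30 + 31 + 30 + 31 + 31 + 29 + 31 + 30 + 31 + 30 + 31 + 31 + 26 = 497.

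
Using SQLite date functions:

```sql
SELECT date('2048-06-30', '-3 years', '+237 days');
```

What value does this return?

Adding -3 years to 2048-06-30 gives 2045-06-30.
Applying '+237 days' to 2045-06-30: counting 237 days forward gives 2046-02-22.

2046-02-22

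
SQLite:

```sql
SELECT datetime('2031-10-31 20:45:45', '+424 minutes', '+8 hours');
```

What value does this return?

424 minutes = 7h 4m; +424 minutes from 2031-10-31 20:45:45 is 2031-11-01 03:49:45 (crosses midnight).
+8 hours from 2031-11-01 03:49:45 is 2031-11-01 11:49:45.

2031-11-01 11:49:45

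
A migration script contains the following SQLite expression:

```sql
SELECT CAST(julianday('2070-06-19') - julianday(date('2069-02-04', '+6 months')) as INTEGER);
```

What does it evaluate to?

319

Adding +6 months to 2069-02-04 gives 2069-08-04.
27 days remain in August 2069 after the 4th (31 − 4).
Full months from September 2069 through May 2070 contribute their day counts.
Then 19 days into June 2070.
Total: 27 + 30 + 31 + 30 + 31 + 31 + 28 + 31 + 30 + 31 + 19 = 319.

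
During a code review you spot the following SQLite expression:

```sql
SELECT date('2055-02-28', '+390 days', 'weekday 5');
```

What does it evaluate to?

2056-03-24

Applying '+390 days' to 2055-02-28: counting 390 days forward gives 2056-03-24.
`weekday 5` advances to the next Friday; 2056-03-24 is already a Friday, so it stays at 2056-03-24.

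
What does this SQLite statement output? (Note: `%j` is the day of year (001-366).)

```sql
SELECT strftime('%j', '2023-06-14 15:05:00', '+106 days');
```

271

First apply '+106 days': 2023-06-14 15:05:00 → 2023-09-28 15:05:00.
Day-of-year for 2023-09-28: days since 2023-01-01 inclusive = 271, zero-padded to 271.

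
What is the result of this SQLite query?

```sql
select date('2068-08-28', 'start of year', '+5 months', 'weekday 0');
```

`start of year` rewinds 2068-08-28 to 2068-01-01.
Adding +5 months to 2068-01-01 gives 2068-06-01.
`weekday 0` advances to the next Sunday; 2068-06-01 is a Friday, so it moves forward to 2068-06-03.

2068-06-03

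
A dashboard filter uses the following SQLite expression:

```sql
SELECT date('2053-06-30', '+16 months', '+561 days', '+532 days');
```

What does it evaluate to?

2057-10-27

Adding +16 months to 2053-06-30 gives 2054-10-30.
Applying '+561 days' to 2054-10-30: counting 561 days forward gives 2056-05-13.
Applying '+532 days' to 2056-05-13: counting 532 days forward gives 2057-10-27.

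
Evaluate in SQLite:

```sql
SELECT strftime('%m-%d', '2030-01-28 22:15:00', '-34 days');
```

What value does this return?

First apply '-34 days': 2030-01-28 22:15:00 → 2029-12-25 22:15:00.
`%m-%d` extracts the month-day: 12-25.

12-25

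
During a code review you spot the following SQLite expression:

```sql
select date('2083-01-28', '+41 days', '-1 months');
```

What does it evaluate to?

2083-02-10

Applying '+41 days' to 2083-01-28: counting 41 days forward gives 2083-03-10.
Adding -1 month to 2083-03-10 gives 2083-02-10.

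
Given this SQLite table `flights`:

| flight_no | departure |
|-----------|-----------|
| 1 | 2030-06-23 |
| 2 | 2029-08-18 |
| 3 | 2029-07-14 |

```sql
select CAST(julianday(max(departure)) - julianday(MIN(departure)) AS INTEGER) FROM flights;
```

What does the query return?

344

MIN = 2029-07-14, MAX = 2030-06-23.
17 days remain in July 2029 after the 14th (31 − 14).
Full months from August 2029 through May 2030 contribute their day counts.
Then 23 days into June 2030.
Total: 17 + 31 + 30 + 31 + 30 + 31 + 31 + 28 + 31 + 30 + 31 + 23 = 344.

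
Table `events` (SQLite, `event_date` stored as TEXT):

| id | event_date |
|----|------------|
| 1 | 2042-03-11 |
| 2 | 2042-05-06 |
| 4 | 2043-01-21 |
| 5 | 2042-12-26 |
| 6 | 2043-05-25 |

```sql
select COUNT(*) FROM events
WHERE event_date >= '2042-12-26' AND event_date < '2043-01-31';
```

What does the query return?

Rows in [2042-12-26, 2043-01-31): 2043-01-21, 2042-12-26 → 2 rows.

2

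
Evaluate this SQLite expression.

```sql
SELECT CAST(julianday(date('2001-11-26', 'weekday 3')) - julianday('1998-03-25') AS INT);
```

1344

`weekday 3` advances to the next Wednesday; 2001-11-26 is a Monday, so it moves forward to 2001-11-28.
6 days remain in March 1998 after the 25th (31 − 25).
Full months from April 1998 through October 2001 contribute their day counts.
Then 28 days into November 2001.
Total: 6 + 30 + 31 + 30 + 31 + 31 + 30 + 31 + 30 + 31 + 31 + 28 + 31 + 30 + 31 + 30 + 31 + 31 + 30 + 31 + 30 + 31 + 31 + 29 + 31 + 30 + 31 + 30 + 31 + 31 + 30 + 31 + 30 + 31 + 31 + 28 + 31 + 30 + 31 + 30 + 31 + 31 + 30 + 31 + 28 = 1344.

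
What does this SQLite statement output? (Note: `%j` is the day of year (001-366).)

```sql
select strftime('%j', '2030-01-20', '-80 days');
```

First apply '-80 days': 2030-01-20 → 2029-11-01.
Day-of-year for 2029-11-01: days since 2029-01-01 inclusive = 305, zero-padded to 305.

305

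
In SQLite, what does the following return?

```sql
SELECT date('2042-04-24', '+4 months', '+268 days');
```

Adding +4 months to 2042-04-24 gives 2042-08-24.
Applying '+268 days' to 2042-08-24: counting 268 days forward gives 2043-05-19.

2043-05-19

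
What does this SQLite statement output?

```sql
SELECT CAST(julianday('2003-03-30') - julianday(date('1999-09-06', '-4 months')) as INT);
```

1424

Adding -4 months to 1999-09-06 gives 1999-05-06.
25 days remain in May 1999 after the 6th (31 − 6).
Full months from June 1999 through February 2003 contribute their day counts.
Then 30 days into March 2003.
Total: 25 + 30 + 31 + 31 + 30 + 31 + 30 + 31 + 31 + 29 + 31 + 30 + 31 + 30 + 31 + 31 + 30 + 31 + 30 + 31 + 31 + 28 + 31 + 30 + 31 + 30 + 31 + 31 + 30 + 31 + 30 + 31 + 31 + 28 + 31 + 30 + 31 + 30 + 31 + 31 + 30 + 31 + 30 + 31 + 31 + 28 + 30 = 1424.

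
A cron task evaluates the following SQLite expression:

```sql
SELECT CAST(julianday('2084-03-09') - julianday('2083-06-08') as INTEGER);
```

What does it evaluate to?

275

22 days remain in June 2083 after the 8th (30 − 8).
Full months from July 2083 through February 2084 contribute their day counts.
Then 9 days into March 2084.
Total: 22 + 31 + 31 + 30 + 31 + 30 + 31 + 31 + 29 + 9 = 275.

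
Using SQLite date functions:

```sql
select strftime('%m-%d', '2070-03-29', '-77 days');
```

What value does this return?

First apply '-77 days': 2070-03-29 → 2070-01-11.
`%m-%d` extracts the month-day: 01-11.

01-11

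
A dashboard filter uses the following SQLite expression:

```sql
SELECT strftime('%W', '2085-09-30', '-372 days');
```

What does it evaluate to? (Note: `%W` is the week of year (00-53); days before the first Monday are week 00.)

38

First apply '-372 days': 2085-09-30 → 2084-09-23.
2084-09-23 is a Saturday. SQLite's %W counts Mondays since the year started; the result is 38.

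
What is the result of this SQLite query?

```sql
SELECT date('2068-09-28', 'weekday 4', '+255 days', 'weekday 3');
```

`weekday 4` advances to the next Thursday; 2068-09-28 is a Friday, so it moves forward to 2068-10-04.
Applying '+255 days' to 2068-10-04: counting 255 days forward gives 2069-06-16.
`weekday 3` advances to the next Wednesday; 2069-06-16 is a Sunday, so it moves forward to 2069-06-19.

2069-06-19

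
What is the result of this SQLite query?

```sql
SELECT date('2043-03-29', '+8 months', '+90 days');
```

Adding +8 months to 2043-03-29 gives 2043-11-29.
Applying '+90 days' to 2043-11-29: counting 90 days forward gives 2044-02-27.

2044-02-27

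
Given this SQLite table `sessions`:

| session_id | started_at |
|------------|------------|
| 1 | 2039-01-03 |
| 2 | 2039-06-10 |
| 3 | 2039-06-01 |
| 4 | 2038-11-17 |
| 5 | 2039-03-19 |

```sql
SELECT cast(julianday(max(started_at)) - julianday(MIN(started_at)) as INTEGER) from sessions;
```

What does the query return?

MIN = 2038-11-17, MAX = 2039-06-10.
13 days remain in November 2038 after the 17th (30 − 17).
Full months from December 2038 through May 2039 contribute their day counts.
Then 10 days into June 2039.
Total: 13 + 31 + 31 + 28 + 31 + 30 + 31 + 10 = 205.

205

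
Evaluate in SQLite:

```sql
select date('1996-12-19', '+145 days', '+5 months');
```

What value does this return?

1997-10-13

Applying '+145 days' to 1996-12-19: counting 145 days forward gives 1997-05-13.
Adding +5 months to 1997-05-13 gives 1997-10-13.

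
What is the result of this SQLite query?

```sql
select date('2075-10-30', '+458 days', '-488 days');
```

2075-09-30

Applying '+458 days' to 2075-10-30: counting 458 days forward gives 2077-01-30.
Applying '-488 days' to 2077-01-30: counting 488 days back gives 2075-09-30.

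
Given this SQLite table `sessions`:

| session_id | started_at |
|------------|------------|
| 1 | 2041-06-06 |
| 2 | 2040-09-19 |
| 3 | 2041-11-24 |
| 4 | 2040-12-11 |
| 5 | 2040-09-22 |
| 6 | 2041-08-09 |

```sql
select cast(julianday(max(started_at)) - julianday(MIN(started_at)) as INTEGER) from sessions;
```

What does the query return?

431

MIN = 2040-09-19, MAX = 2041-11-24.
11 days remain in September 2040 after the 19th (30 − 19).
Full months from October 2040 through October 2041 contribute their day counts.
Then 24 days into November 2041.
Total: 11 + 31 + 30 + 31 + 31 + 28 + 31 + 30 + 31 + 30 + 31 + 31 + 30 + 31 + 24 = 431.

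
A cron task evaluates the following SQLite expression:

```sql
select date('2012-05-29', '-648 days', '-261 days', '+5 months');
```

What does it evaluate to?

Applying '-648 days' to 2012-05-29: counting 648 days back gives 2010-08-20.
Applying '-261 days' to 2010-08-20: counting 261 days back gives 2009-12-02.
Adding +5 months to 2009-12-02 gives 2010-05-02.

2010-05-02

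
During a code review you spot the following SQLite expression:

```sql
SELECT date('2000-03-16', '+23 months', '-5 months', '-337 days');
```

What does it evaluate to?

Adding +23 months to 2000-03-16 gives 2002-02-16.
Adding -5 months to 2002-02-16 gives 2001-09-16.
Applying '-337 days' to 2001-09-16: counting 337 days back gives 2000-10-14.

2000-10-14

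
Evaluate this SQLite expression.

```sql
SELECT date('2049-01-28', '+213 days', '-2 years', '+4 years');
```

2051-08-29

Applying '+213 days' to 2049-01-28: counting 213 days forward gives 2049-08-29.
Adding -2 years to 2049-08-29 gives 2047-08-29.
Adding +4 years to 2047-08-29 gives 2051-08-29.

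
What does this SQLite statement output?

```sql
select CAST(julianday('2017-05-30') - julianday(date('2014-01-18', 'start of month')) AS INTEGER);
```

`start of month` rewinds 2014-01-18 to 2014-01-01.
30 days remain in January 2014 after the 1st (31 − 1).
Full months from February 2014 through April 2017 contribute their day counts.
Then 30 days into May 2017.
Total: 30 + 28 + 31 + 30 + 31 + 30 + 31 + 31 + 30 + 31 + 30 + 31 + 31 + 28 + 31 + 30 + 31 + 30 + 31 + 31 + 30 + 31 + 30 + 31 + 31 + 29 + 31 + 30 + 31 + 30 + 31 + 31 + 30 + 31 + 30 + 31 + 31 + 28 + 31 + 30 + 30 = 1245.

1245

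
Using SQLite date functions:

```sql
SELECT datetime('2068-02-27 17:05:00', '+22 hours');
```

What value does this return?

+22 hours from 2068-02-27 17:05:00 is 2068-02-28 15:05:00 (crosses midnight).

2068-02-28 15:05:00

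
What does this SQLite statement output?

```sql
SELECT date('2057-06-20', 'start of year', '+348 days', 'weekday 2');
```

2057-12-18

`start of year` rewinds 2057-06-20 to 2057-01-01.
Applying '+348 days' to 2057-01-01: counting 348 days forward gives 2057-12-15.
`weekday 2` advances to the next Tuesday; 2057-12-15 is a Saturday, so it moves forward to 2057-12-18.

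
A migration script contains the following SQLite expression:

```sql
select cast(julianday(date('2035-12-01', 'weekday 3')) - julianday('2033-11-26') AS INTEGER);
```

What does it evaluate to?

739

`weekday 3` advances to the next Wednesday; 2035-12-01 is a Saturday, so it moves forward to 2035-12-05.
4 days remain in November 2033 after the 26th (30 − 26).
Full months from December 2033 through November 2035 contribute their day counts.
Then 5 days into December 2035.
Total: 4 + 31 + 31 + 28 + 31 + 30 + 31 + 30 + 31 + 31 + 30 + 31 + 30 + 31 + 31 + 28 + 31 + 30 + 31 + 30 + 31 + 31 + 30 + 31 + 30 + 5 = 739.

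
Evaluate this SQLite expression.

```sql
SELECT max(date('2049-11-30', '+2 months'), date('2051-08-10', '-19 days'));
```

date('2049-11-30', '+2 months') → 2050-01-30.
date('2051-08-10', '-19 days') → 2051-07-22.
Later of the two is 2051-07-22.

2051-07-22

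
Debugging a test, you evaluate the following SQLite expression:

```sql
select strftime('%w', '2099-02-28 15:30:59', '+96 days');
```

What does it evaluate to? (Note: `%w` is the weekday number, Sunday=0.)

First apply '+96 days': 2099-02-28 15:30:59 → 2099-06-04 15:30:59.
2099-06-04 is a Thursday; with Sunday=0 that is 4.

4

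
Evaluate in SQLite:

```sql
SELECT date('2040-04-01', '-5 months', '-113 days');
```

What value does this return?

2039-07-11

Adding -5 months to 2040-04-01 gives 2039-11-01.
Applying '-113 days' to 2039-11-01: counting 113 days back gives 2039-07-11.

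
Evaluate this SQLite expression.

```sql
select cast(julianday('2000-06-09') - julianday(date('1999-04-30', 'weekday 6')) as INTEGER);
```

`weekday 6` advances to the next Saturday; 1999-04-30 is a Friday, so it moves forward to 1999-05-01.
30 days remain in May 1999 after the 1st (31 − 1).
Full months from June 1999 through May 2000 contribute their day counts.
Then 9 days into June 2000.
Total: 30 + 30 + 31 + 31 + 30 + 31 + 30 + 31 + 31 + 29 + 31 + 30 + 31 + 9 = 405.

405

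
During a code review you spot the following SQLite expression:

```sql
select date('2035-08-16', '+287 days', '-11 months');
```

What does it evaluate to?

2035-06-29

Applying '+287 days' to 2035-08-16: counting 287 days forward gives 2036-05-29.
Adding -11 months to 2036-05-29 gives 2035-06-29.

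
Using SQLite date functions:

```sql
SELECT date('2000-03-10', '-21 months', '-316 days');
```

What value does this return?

1997-07-29

Adding -21 months to 2000-03-10 gives 1998-06-10.
Applying '-316 days' to 1998-06-10: counting 316 days back gives 1997-07-29.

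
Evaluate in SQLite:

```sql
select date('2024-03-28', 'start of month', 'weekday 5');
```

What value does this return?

2024-03-01

`start of month` rewinds 2024-03-28 to 2024-03-01.
`weekday 5` advances to the next Friday; 2024-03-01 is already a Friday, so it stays at 2024-03-01.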